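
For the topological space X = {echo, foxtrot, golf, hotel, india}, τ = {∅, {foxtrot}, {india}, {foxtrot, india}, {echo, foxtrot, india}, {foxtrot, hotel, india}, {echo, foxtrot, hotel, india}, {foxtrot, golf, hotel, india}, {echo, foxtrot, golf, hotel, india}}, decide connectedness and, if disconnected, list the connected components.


(X, τ) is connected.

Find clopen sets (U ∈ τ with X ∖ U ∈ τ):
  U = ∅, X ∖ U = {echo, foxtrot, golf, hotel, india} — both open, so U is clopen.
  U = {echo, foxtrot, golf, hotel, india}, X ∖ U = ∅ — both open, so U is clopen.
Only trivial clopens (∅ and X) exist, so (X, τ) is connected.
Compute connected components by grouping points that agree on all clopens:
  component: {echo, foxtrot, golf, hotel, india}


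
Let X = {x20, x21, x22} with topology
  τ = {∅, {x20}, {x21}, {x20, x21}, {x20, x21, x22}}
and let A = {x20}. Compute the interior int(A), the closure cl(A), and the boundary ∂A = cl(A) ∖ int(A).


int(A) = {x20}, cl(A) = {x20, x22}, ∂A = {x22}.

Closed sets in (X, τ) are complements of opens:
  closed(X, τ) = {∅, {x22}, {x20, x22}, {x21, x22}, {x20, x21, x22}}.
int(A) = ⋃ {U ∈ τ : U ⊆ A}. Opens contained in A: ∅, {x20}.
Taking the union of these: int(A) = {x20}.
cl(A) = ⋂ {C closed : A ⊆ C}. Closed sets containing A: {x20, x22}, {x20, x21, x22}.
Intersecting these: cl(A) = {x20, x22}.
∂A = cl(A) ∖ int(A) = {x20, x22} ∖ {x20} = {x22}.


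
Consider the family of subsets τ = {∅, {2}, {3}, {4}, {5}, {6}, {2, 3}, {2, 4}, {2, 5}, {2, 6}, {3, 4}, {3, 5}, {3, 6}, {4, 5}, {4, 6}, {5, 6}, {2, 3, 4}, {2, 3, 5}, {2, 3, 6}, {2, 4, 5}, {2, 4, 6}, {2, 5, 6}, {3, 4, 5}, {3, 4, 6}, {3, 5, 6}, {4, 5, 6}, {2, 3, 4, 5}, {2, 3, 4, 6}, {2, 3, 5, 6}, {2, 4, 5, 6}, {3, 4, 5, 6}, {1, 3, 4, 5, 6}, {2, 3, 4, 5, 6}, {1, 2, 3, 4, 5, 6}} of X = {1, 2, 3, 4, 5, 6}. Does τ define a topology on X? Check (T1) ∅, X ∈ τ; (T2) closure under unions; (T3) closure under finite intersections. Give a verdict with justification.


τ IS a topology on X.

Axiom (T1): ∅ ∈ τ? Yes; X ∈ τ? Yes.
Axiom (T2/T3): check pairwise unions and intersections of members of τ.
All pairwise intersections and unions checked — each lies in τ. Therefore τ satisfies (T1), (T2), (T3): it IS a topology on X.


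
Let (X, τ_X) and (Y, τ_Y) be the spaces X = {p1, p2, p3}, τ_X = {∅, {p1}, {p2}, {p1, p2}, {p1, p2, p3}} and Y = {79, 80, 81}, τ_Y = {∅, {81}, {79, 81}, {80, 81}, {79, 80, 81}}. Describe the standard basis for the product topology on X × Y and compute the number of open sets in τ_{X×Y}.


Basis B = {∅ × ∅, {p1} × {81}, {p2} × {81}, {p1} × {79, 81}, {p1} × {80, 81}, {p1, p2} × {81}, {p2} × {79, 81}, {p2} × {80, 81}, {p1} × {79, 80, 81}, {p1, p2, p3} × {81}, {p2} × {79, 80, 81}, {p1, p2} × {79, 81}, {p1, p2} × {80, 81}, {p1, p2} × {79, 80, 81}, {p1, p2, p3} × {79, 81}, {p1, p2, p3} × {80, 81}, {p1, p2, p3} × {79, 80, 81}}; |τ_{X×Y}| = 50.

Enumerate products U × V with U ∈ τ_X, V ∈ τ_Y (deduplicated):
  ∅ × ∅ = {} (∅)
  {p1} × {81} = {(p1,81)}
  {p2} × {81} = {(p2,81)}
  {p1} × {79, 81} = {(p1,79), (p1,81)}
  {p1} × {80, 81} = {(p1,80), (p1,81)}
  {p1, p2} × {81} = {(p1,81), (p2,81)}
  {p2} × {79, 81} = {(p2,79), (p2,81)}
  {p2} × {80, 81} = {(p2,80), (p2,81)}
  {p1} × {79, 80, 81} = {(p1,79), (p1,80), (p1,81)}
  {p1, p2, p3} × {81} = {(p1,81), (p2,81), (p3,81)}
  {p2} × {79, 80, 81} = {(p2,79), (p2,80), (p2,81)}
  {p1, p2} × {79, 81} = {(p1,79), (p1,81), (p2,79), (p2,81)}
  {p1, p2} × {80, 81} = {(p1,80), (p1,81), (p2,80), (p2,81)}
  {p1, p2} × {79, 80, 81} = {(p1,79), (p1,80), (p1,81), (p2,79), (p2,80), (p2,81)}
  {p1, p2, p3} × {79, 81} = {(p1,79), (p1,81), (p2,79), (p2,81), (p3,79), (p3,81)}
  {p1, p2, p3} × {80, 81} = {(p1,80), (p1,81), (p2,80), (p2,81), (p3,80), (p3,81)}
  {p1, p2, p3} × {79, 80, 81} = {(p1,79), (p1,80), (p1,81), (p2,79), (p2,80), (p2,81), (p3,79), (p3,80), (p3,81)}
These 17 distinct sets form the basis B.
Close under arbitrary unions to get τ_{X×Y}; counting gives |τ_{X×Y}| = 50.


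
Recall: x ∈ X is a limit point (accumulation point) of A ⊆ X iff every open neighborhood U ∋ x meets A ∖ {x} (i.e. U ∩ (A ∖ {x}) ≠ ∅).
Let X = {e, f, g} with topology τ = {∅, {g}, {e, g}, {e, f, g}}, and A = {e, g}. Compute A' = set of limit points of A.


A' = {e, f}

For each x ∈ X, list the open sets U ∈ τ with x ∈ U, then check whether U ∩ (A ∖ {x}) ≠ ∅ for every such U.
  x = e: opens ∋ x are {e, g}, {e, f, g}; each meets A ∖ {e}, so x IS a limit point.
  x = f: opens ∋ x are {e, f, g}; each meets A ∖ {f}, so x IS a limit point.
  x = g: open {g} ∋ x has {g} ∩ (A ∖ {g}) = ∅, so x is NOT a limit point.
Collecting: A' = {e, f}.


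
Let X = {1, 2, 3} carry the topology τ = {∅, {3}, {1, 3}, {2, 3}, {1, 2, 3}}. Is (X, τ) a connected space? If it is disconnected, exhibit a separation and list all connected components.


(X, τ) is connected.

Find clopen sets (U ∈ τ with X ∖ U ∈ τ):
  U = ∅, X ∖ U = {1, 2, 3} — both open, so U is clopen.
  U = {1, 2, 3}, X ∖ U = ∅ — both open, so U is clopen.
Only trivial clopens (∅ and X) exist, so (X, τ) is connected.
Compute connected components by grouping points that agree on all clopens:
  component: {1, 2, 3}


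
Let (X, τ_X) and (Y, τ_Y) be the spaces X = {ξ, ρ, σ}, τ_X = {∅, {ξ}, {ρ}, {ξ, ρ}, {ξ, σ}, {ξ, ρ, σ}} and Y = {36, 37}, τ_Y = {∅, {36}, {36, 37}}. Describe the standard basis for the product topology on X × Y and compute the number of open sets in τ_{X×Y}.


Basis B = {∅ × ∅, {ξ} × {36}, {ρ} × {36}, {ξ} × {36, 37}, {ξ, ρ} × {36}, {ξ, σ} × {36}, {ρ} × {36, 37}, {ξ, ρ, σ} × {36}, {ξ, ρ} × {36, 37}, {ξ, σ} × {36, 37}, {ξ, ρ, σ} × {36, 37}}; |τ_{X×Y}| = 18.

Enumerate products U × V with U ∈ τ_X, V ∈ τ_Y (deduplicated):
  ∅ × ∅ = {} (∅)
  {ξ} × {36} = {(ξ,36)}
  {ρ} × {36} = {(ρ,36)}
  {ξ} × {36, 37} = {(ξ,36), (ξ,37)}
  {ξ, ρ} × {36} = {(ξ,36), (ρ,36)}
  {ξ, σ} × {36} = {(ξ,36), (σ,36)}
  {ρ} × {36, 37} = {(ρ,36), (ρ,37)}
  {ξ, ρ, σ} × {36} = {(ξ,36), (ρ,36), (σ,36)}
  {ξ, ρ} × {36, 37} = {(ξ,36), (ξ,37), (ρ,36), (ρ,37)}
  {ξ, σ} × {36, 37} = {(ξ,36), (ξ,37), (σ,36), (σ,37)}
  {ξ, ρ, σ} × {36, 37} = {(ξ,36), (ξ,37), (ρ,36), (ρ,37), (σ,36), (σ,37)}
These 11 distinct sets form the basis B.
Close under arbitrary unions to get τ_{X×Y}; counting gives |τ_{X×Y}| = 18.


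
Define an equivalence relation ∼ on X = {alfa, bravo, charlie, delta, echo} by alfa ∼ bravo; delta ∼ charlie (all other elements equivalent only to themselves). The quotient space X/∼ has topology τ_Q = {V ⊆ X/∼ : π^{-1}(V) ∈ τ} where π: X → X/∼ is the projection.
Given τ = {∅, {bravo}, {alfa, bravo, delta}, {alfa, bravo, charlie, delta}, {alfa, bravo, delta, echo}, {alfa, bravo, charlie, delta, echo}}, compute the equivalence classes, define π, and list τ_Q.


X/∼ = {[alfa=bravo], [charlie=delta], [echo]}; |τ_Q| = 3.

Equivalence classes: [alfa=bravo], [charlie=delta], [echo].
Quotient map π: X → X/∼ sends alfa ↦ [alfa=bravo], bravo ↦ [alfa=bravo], charlie ↦ [charlie=delta], delta ↦ [charlie=delta], echo ↦ [echo].
For each subset V ⊆ X/∼, compute π^{-1}(V) ⊆ X and check whether π^{-1}(V) ∈ τ. V is open in τ_Q iff π^{-1}(V) ∈ τ.
  V = {}: π^{-1}(V) = ∅ ∈ τ ✓.
  V = {[alfa=bravo]}: π^{-1}(V) = {alfa, bravo} ∉ τ ✗.
  V = {[charlie=delta]}: π^{-1}(V) = {charlie, delta} ∉ τ ✗.
  V = {[alfa=bravo], [charlie=delta]}: π^{-1}(V) = {alfa, bravo, charlie, delta} ∈ τ ✓.
  V = {[echo]}: π^{-1}(V) = {echo} ∉ τ ✗.
  V = {[alfa=bravo], [echo]}: π^{-1}(V) = {alfa, bravo, echo} ∉ τ ✗.
  V = {[charlie=delta], [echo]}: π^{-1}(V) = {charlie, delta, echo} ∉ τ ✗.
  V = {[alfa=bravo], [charlie=delta], [echo]}: π^{-1}(V) = {alfa, bravo, charlie, delta, echo} ∈ τ ✓.
Open sets in the quotient: τ_Q = {{}, {[alfa=bravo], [charlie=delta]}, {[alfa=bravo], [charlie=delta], [echo]}} (3 elements).


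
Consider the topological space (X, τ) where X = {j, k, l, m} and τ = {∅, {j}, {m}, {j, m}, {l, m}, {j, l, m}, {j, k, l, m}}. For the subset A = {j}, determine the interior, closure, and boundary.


int(A) = {j}, cl(A) = {j, k}, ∂A = {k}.

Closed sets in (X, τ) are complements of opens:
  closed(X, τ) = {∅, {k}, {j, k}, {k, l}, {j, k, l}, {k, l, m}, {j, k, l, m}}.
int(A) = ⋃ {U ∈ τ : U ⊆ A}. Opens contained in A: ∅, {j}.
Taking the union of these: int(A) = {j}.
cl(A) = ⋂ {C closed : A ⊆ C}. Closed sets containing A: {j, k}, {j, k, l}, {j, k, l, m}.
Intersecting these: cl(A) = {j, k}.
∂A = cl(A) ∖ int(A) = {j, k} ∖ {j} = {k}.


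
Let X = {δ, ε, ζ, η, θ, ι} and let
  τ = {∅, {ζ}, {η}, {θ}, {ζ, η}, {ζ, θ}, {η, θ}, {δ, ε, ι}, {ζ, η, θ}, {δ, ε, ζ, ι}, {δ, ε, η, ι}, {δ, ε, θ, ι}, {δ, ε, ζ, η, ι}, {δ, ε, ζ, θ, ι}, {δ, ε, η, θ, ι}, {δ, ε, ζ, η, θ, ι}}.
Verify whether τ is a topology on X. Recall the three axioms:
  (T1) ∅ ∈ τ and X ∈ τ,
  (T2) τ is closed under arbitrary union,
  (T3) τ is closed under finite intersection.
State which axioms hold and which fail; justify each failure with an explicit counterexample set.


τ IS a topology on X.

Axiom (T1): ∅ ∈ τ? Yes; X ∈ τ? Yes.
Axiom (T2/T3): check pairwise unions and intersections of members of τ.
All pairwise intersections and unions checked — each lies in τ. Therefore τ satisfies (T1), (T2), (T3): it IS a topology on X.


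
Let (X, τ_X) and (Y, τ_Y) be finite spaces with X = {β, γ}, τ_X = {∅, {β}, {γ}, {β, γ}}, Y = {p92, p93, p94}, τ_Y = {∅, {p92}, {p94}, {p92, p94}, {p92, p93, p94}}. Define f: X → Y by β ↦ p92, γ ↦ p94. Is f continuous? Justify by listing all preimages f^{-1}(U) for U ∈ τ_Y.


f IS continuous.

Compute f^{-1}(U) for each U ∈ τ_Y:
  U = ∅: f^{-1}(U) = ∅ ∈ τ_X ✓.
  U = {p92}: f^{-1}(U) = {β} ∈ τ_X ✓.
  U = {p94}: f^{-1}(U) = {γ} ∈ τ_X ✓.
  U = {p92, p94}: f^{-1}(U) = {β, γ} ∈ τ_X ✓.
  U = {p92, p93, p94}: f^{-1}(U) = {β, γ} ∈ τ_X ✓.
Every preimage lies in τ_X, so f IS continuous.


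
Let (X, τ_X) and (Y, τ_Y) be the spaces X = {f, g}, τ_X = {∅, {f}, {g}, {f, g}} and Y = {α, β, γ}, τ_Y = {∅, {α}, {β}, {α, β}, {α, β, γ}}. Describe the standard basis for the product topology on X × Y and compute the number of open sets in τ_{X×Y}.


Basis B = {∅ × ∅, {f} × {α}, {f} × {β}, {g} × {α}, {g} × {β}, {f} × {α, β}, {f, g} × {α}, {f, g} × {β}, {g} × {α, β}, {f} × {α, β, γ}, {g} × {α, β, γ}, {f, g} × {α, β}, {f, g} × {α, β, γ}}; |τ_{X×Y}| = 25.

Enumerate products U × V with U ∈ τ_X, V ∈ τ_Y (deduplicated):
  ∅ × ∅ = {} (∅)
  {f} × {α} = {(f,α)}
  {f} × {β} = {(f,β)}
  {g} × {α} = {(g,α)}
  {g} × {β} = {(g,β)}
  {f} × {α, β} = {(f,α), (f,β)}
  {f, g} × {α} = {(f,α), (g,α)}
  {f, g} × {β} = {(f,β), (g,β)}
  {g} × {α, β} = {(g,α), (g,β)}
  {f} × {α, β, γ} = {(f,α), (f,β), (f,γ)}
  {g} × {α, β, γ} = {(g,α), (g,β), (g,γ)}
  {f, g} × {α, β} = {(f,α), (f,β), (g,α), (g,β)}
  {f, g} × {α, β, γ} = {(f,α), (f,β), (f,γ), (g,α), (g,β), (g,γ)}
These 13 distinct sets form the basis B.
Close under arbitrary unions to get τ_{X×Y}; counting gives |τ_{X×Y}| = 25.


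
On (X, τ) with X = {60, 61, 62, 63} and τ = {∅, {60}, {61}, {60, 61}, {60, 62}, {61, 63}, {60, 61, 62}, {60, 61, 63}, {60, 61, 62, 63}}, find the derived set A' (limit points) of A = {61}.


A' = {63}

For each x ∈ X, list the open sets U ∈ τ with x ∈ U, then check whether U ∩ (A ∖ {x}) ≠ ∅ for every such U.
  x = 60: open {60} ∋ x has {60} ∩ (A ∖ {60}) = ∅, so x is NOT a limit point.
  x = 61: open {61} ∋ x has {61} ∩ (A ∖ {61}) = ∅, so x is NOT a limit point.
  x = 62: open {60, 62} ∋ x has {60, 62} ∩ (A ∖ {62}) = ∅, so x is NOT a limit point.
  x = 63: opens ∋ x are {61, 63}, {60, 61, 63}, {60, 61, 62, 63}; each meets A ∖ {63}, so x IS a limit point.
Collecting: A' = {63}.


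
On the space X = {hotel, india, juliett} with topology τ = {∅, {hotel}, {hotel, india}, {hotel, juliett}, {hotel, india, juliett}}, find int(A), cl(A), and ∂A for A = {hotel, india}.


int(A) = {hotel, india}, cl(A) = {hotel, india, juliett}, ∂A = {juliett}.

Closed sets in (X, τ) are complements of opens:
  closed(X, τ) = {∅, {india}, {juliett}, {india, juliett}, {hotel, india, juliett}}.
int(A) = ⋃ {U ∈ τ : U ⊆ A}. Opens contained in A: ∅, {hotel}, {hotel, india}.
Taking the union of these: int(A) = {hotel, india}.
cl(A) = ⋂ {C closed : A ⊆ C}. Closed sets containing A: {hotel, india, juliett}.
Intersecting these: cl(A) = {hotel, india, juliett}.
∂A = cl(A) ∖ int(A) = {hotel, india, juliett} ∖ {hotel, india} = {juliett}.


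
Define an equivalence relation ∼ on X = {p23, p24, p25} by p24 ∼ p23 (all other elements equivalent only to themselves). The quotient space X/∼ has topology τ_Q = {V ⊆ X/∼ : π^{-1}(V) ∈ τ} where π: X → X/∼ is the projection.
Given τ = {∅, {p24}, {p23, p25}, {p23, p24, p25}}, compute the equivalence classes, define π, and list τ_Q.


X/∼ = {[p23=p24], [p25]}; |τ_Q| = 2.

Equivalence classes: [p23=p24], [p25].
Quotient map π: X → X/∼ sends p23 ↦ [p23=p24], p24 ↦ [p23=p24], p25 ↦ [p25].
For each subset V ⊆ X/∼, compute π^{-1}(V) ⊆ X and check whether π^{-1}(V) ∈ τ. V is open in τ_Q iff π^{-1}(V) ∈ τ.
  V = {}: π^{-1}(V) = ∅ ∈ τ ✓.
  V = {[p23=p24]}: π^{-1}(V) = {p23, p24} ∉ τ ✗.
  V = {[p25]}: π^{-1}(V) = {p25} ∉ τ ✗.
  V = {[p23=p24], [p25]}: π^{-1}(V) = {p23, p24, p25} ∈ τ ✓.
Open sets in the quotient: τ_Q = {{}, {[p23=p24], [p25]}} (2 elements).


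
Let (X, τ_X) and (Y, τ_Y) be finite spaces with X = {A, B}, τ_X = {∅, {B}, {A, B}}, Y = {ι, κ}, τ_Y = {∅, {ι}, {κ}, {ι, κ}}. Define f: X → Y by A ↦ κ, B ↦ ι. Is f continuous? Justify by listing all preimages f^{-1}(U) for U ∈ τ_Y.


f is NOT continuous.

Compute f^{-1}(U) for each U ∈ τ_Y:
  U = ∅: f^{-1}(U) = ∅ ∈ τ_X ✓.
  U = {ι}: f^{-1}(U) = {B} ∈ τ_X ✓.
  U = {κ}: f^{-1}(U) = {A} ∉ τ_X ✗.
  U = {ι, κ}: f^{-1}(U) = {A, B} ∈ τ_X ✓.
Found U = {κ} with f^{-1}(U) = {A} not in τ_X. Therefore f is NOT continuous.


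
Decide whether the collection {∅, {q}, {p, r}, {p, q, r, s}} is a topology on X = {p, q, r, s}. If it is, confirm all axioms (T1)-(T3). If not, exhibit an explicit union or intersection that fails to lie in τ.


τ is NOT a topology on X.

Axiom (T1): ∅ ∈ τ? Yes; X ∈ τ? Yes.
Axiom (T2/T3): check pairwise unions and intersections of members of τ.
Counterexample for (T2): {q} ∪ {p, r} = {p, q, r} ∉ τ. Therefore τ is NOT a topology.


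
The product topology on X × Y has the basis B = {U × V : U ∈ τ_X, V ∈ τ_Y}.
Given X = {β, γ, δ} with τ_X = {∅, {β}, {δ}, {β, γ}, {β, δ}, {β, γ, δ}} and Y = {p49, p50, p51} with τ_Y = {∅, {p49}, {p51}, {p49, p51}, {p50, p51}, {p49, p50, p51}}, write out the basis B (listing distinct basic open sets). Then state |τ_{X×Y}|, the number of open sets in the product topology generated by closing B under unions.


Basis B = {∅ × ∅, {β} × {p49}, {β} × {p51}, {δ} × {p49}, {δ} × {p51}, {β} × {p49, p51}, {β, γ} × {p49}, {β, δ} × {p49}, {β} × {p50, p51}, {β, γ} × {p51}, {β, δ} × {p51}, {δ} × {p49, p51}, {δ} × {p50, p51}, {β} × {p49, p50, p51}, {β, γ, δ} × {p49}, {β, γ, δ} × {p51}, {δ} × {p49, p50, p51}, {β, γ} × {p49, p51}, {β, δ} × {p49, p51}, {β, γ} × {p50, p51}, {β, δ} × {p50, p51}, {β, γ} × {p49, p50, p51}, {β, δ} × {p49, p50, p51}, {β, γ, δ} × {p49, p51}, {β, γ, δ} × {p50, p51}, {β, γ, δ} × {p49, p50, p51}}; |τ_{X×Y}| = 108.

Enumerate products U × V with U ∈ τ_X, V ∈ τ_Y (deduplicated):
  ∅ × ∅ = {} (∅)
  {β} × {p49} = {(β,p49)}
  {β} × {p51} = {(β,p51)}
  {δ} × {p49} = {(δ,p49)}
  {δ} × {p51} = {(δ,p51)}
  {β} × {p49, p51} = {(β,p49), (β,p51)}
  {β, γ} × {p49} = {(β,p49), (γ,p49)}
  {β, δ} × {p49} = {(β,p49), (δ,p49)}
  {β} × {p50, p51} = {(β,p50), (β,p51)}
  {β, γ} × {p51} = {(β,p51), (γ,p51)}
  {β, δ} × {p51} = {(β,p51), (δ,p51)}
  {δ} × {p49, p51} = {(δ,p49), (δ,p51)}
  {δ} × {p50, p51} = {(δ,p50), (δ,p51)}
  {β} × {p49, p50, p51} = {(β,p49), (β,p50), (β,p51)}
  {β, γ, δ} × {p49} = {(β,p49), (γ,p49), (δ,p49)}
  {β, γ, δ} × {p51} = {(β,p51), (γ,p51), (δ,p51)}
  {δ} × {p49, p50, p51} = {(δ,p49), (δ,p50), (δ,p51)}
  {β, γ} × {p49, p51} = {(β,p49), (β,p51), (γ,p49), (γ,p51)}
  {β, δ} × {p49, p51} = {(β,p49), (β,p51), (δ,p49), (δ,p51)}
  {β, γ} × {p50, p51} = {(β,p50), (β,p51), (γ,p50), (γ,p51)}
  {β, δ} × {p50, p51} = {(β,p50), (β,p51), (δ,p50), (δ,p51)}
  {β, γ} × {p49, p50, p51} = {(β,p49), (β,p50), (β,p51), (γ,p49), (γ,p50), (γ,p51)}
  {β, δ} × {p49, p50, p51} = {(β,p49), (β,p50), (β,p51), (δ,p49), (δ,p50), (δ,p51)}
  {β, γ, δ} × {p49, p51} = {(β,p49), (β,p51), (γ,p49), (γ,p51), (δ,p49), (δ,p51)}
  {β, γ, δ} × {p50, p51} = {(β,p50), (β,p51), (γ,p50), (γ,p51), (δ,p50), (δ,p51)}
  {β, γ, δ} × {p49, p50, p51} = {(β,p49), (β,p50), (β,p51), (γ,p49), (γ,p50), (γ,p51), (δ,p49), (δ,p50), (δ,p51)}
These 26 distinct sets form the basis B.
Close under arbitrary unions to get τ_{X×Y}; counting gives |τ_{X×Y}| = 108.


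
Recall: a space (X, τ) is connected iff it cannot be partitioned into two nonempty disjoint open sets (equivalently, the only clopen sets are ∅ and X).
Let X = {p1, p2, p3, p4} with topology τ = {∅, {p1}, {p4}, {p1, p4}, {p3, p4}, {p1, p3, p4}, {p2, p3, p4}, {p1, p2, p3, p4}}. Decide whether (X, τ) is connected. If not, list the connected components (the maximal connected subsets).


(X, τ) is disconnected; components = [{p1}, {p2, p3, p4}].

Find clopen sets (U ∈ τ with X ∖ U ∈ τ):
  U = ∅, X ∖ U = {p1, p2, p3, p4} — both open, so U is clopen.
  U = {p1}, X ∖ U = {p2, p3, p4} — both open, so U is clopen.
  U = {p2, p3, p4}, X ∖ U = {p1} — both open, so U is clopen.
  U = {p1, p2, p3, p4}, X ∖ U = ∅ — both open, so U is clopen.
Nontrivial clopen(s) exist: e.g. {p2, p3, p4}. So (X, τ) is disconnected.
Compute connected components by grouping points that agree on all clopens:
  component: {p1}
  component: {p2, p3, p4}


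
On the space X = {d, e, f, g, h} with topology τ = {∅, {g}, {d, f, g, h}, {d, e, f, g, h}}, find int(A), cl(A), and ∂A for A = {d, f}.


int(A) = ∅, cl(A) = {d, e, f, h}, ∂A = {d, e, f, h}.

Closed sets in (X, τ) are complements of opens:
  closed(X, τ) = {∅, {e}, {d, e, f, h}, {d, e, f, g, h}}.
int(A) = ⋃ {U ∈ τ : U ⊆ A}. Opens contained in A: ∅.
Taking the union of these: int(A) = ∅.
cl(A) = ⋂ {C closed : A ⊆ C}. Closed sets containing A: {d, e, f, h}, {d, e, f, g, h}.
Intersecting these: cl(A) = {d, e, f, h}.
∂A = cl(A) ∖ int(A) = {d, e, f, h} ∖ ∅ = {d, e, f, h}.


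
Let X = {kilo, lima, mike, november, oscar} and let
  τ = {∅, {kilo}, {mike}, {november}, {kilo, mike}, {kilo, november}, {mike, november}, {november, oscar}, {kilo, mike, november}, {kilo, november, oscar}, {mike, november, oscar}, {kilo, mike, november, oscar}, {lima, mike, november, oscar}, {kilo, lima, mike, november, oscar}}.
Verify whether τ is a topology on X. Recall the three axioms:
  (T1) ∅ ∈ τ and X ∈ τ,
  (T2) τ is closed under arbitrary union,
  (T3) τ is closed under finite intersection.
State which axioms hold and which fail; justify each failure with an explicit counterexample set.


τ IS a topology on X.

Axiom (T1): ∅ ∈ τ? Yes; X ∈ τ? Yes.
Axiom (T2/T3): check pairwise unions and intersections of members of τ.
All pairwise intersections and unions checked — each lies in τ. Therefore τ satisfies (T1), (T2), (T3): it IS a topology on X.


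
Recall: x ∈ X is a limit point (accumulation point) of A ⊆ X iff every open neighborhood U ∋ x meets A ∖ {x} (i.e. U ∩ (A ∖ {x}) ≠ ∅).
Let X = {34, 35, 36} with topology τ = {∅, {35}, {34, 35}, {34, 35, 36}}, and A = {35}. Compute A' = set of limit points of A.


A' = {34, 36}

For each x ∈ X, list the open sets U ∈ τ with x ∈ U, then check whether U ∩ (A ∖ {x}) ≠ ∅ for every such U.
  x = 34: opens ∋ x are {34, 35}, {34, 35, 36}; each meets A ∖ {34}, so x IS a limit point.
  x = 35: open {35} ∋ x has {35} ∩ (A ∖ {35}) = ∅, so x is NOT a limit point.
  x = 36: opens ∋ x are {34, 35, 36}; each meets A ∖ {36}, so x IS a limit point.
Collecting: A' = {34, 36}.


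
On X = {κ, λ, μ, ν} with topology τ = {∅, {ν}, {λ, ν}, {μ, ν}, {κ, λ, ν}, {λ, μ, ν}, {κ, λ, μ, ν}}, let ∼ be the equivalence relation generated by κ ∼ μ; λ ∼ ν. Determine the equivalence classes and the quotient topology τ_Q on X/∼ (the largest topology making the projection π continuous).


X/∼ = {[κ=μ], [λ=ν]}; |τ_Q| = 3.

Equivalence classes: [κ=μ], [λ=ν].
Quotient map π: X → X/∼ sends κ ↦ [κ=μ], λ ↦ [λ=ν], μ ↦ [κ=μ], ν ↦ [λ=ν].
For each subset V ⊆ X/∼, compute π^{-1}(V) ⊆ X and check whether π^{-1}(V) ∈ τ. V is open in τ_Q iff π^{-1}(V) ∈ τ.
  V = {}: π^{-1}(V) = ∅ ∈ τ ✓.
  V = {[κ=μ]}: π^{-1}(V) = {κ, μ} ∉ τ ✗.
  V = {[λ=ν]}: π^{-1}(V) = {λ, ν} ∈ τ ✓.
  V = {[κ=μ], [λ=ν]}: π^{-1}(V) = {κ, λ, μ, ν} ∈ τ ✓.
Open sets in the quotient: τ_Q = {{}, {[λ=ν]}, {[κ=μ], [λ=ν]}} (3 elements).


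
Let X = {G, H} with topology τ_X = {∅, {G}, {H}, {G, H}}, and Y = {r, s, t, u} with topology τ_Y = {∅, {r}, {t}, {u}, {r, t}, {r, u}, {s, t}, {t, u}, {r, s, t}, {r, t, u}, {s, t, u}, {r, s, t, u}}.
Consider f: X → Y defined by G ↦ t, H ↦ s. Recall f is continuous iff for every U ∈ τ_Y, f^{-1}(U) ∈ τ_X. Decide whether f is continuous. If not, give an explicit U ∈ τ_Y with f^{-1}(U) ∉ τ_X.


f IS continuous.

Compute f^{-1}(U) for each U ∈ τ_Y:
  U = ∅: f^{-1}(U) = ∅ ∈ τ_X ✓.
  U = {r}: f^{-1}(U) = ∅ ∈ τ_X ✓.
  U = {t}: f^{-1}(U) = {G} ∈ τ_X ✓.
  U = {u}: f^{-1}(U) = ∅ ∈ τ_X ✓.
  U = {r, t}: f^{-1}(U) = {G} ∈ τ_X ✓.
  U = {r, u}: f^{-1}(U) = ∅ ∈ τ_X ✓.
  U = {s, t}: f^{-1}(U) = {G, H} ∈ τ_X ✓.
  U = {t, u}: f^{-1}(U) = {G} ∈ τ_X ✓.
  U = {r, s, t}: f^{-1}(U) = {G, H} ∈ τ_X ✓.
  U = {r, t, u}: f^{-1}(U) = {G} ∈ τ_X ✓.
  U = {s, t, u}: f^{-1}(U) = {G, H} ∈ τ_X ✓.
  U = {r, s, t, u}: f^{-1}(U) = {G, H} ∈ τ_X ✓.
Every preimage lies in τ_X, so f IS continuous.


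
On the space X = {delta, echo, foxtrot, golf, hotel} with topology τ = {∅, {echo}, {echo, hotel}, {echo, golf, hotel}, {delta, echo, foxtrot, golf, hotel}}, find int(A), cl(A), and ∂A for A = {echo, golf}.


int(A) = {echo}, cl(A) = {delta, echo, foxtrot, golf, hotel}, ∂A = {delta, foxtrot, golf, hotel}.

Closed sets in (X, τ) are complements of opens:
  closed(X, τ) = {∅, {delta, foxtrot}, {delta, foxtrot, golf}, {delta, foxtrot, golf, hotel}, {delta, echo, foxtrot, golf, hotel}}.
int(A) = ⋃ {U ∈ τ : U ⊆ A}. Opens contained in A: ∅, {echo}.
Taking the union of these: int(A) = {echo}.
cl(A) = ⋂ {C closed : A ⊆ C}. Closed sets containing A: {delta, echo, foxtrot, golf, hotel}.
Intersecting these: cl(A) = {delta, echo, foxtrot, golf, hotel}.
∂A = cl(A) ∖ int(A) = {delta, echo, foxtrot, golf, hotel} ∖ {echo} = {delta, foxtrot, golf, hotel}.


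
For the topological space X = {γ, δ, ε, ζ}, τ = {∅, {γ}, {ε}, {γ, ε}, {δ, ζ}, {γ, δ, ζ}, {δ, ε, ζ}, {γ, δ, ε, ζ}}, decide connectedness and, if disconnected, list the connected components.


(X, τ) is disconnected; components = [{γ}, {ε}, {δ, ζ}].

Find clopen sets (U ∈ τ with X ∖ U ∈ τ):
  U = ∅, X ∖ U = {γ, δ, ε, ζ} — both open, so U is clopen.
  U = {γ}, X ∖ U = {δ, ε, ζ} — both open, so U is clopen.
  U = {ε}, X ∖ U = {γ, δ, ζ} — both open, so U is clopen.
  U = {γ, ε}, X ∖ U = {δ, ζ} — both open, so U is clopen.
  U = {δ, ζ}, X ∖ U = {γ, ε} — both open, so U is clopen.
  U = {γ, δ, ζ}, X ∖ U = {ε} — both open, so U is clopen.
  U = {δ, ε, ζ}, X ∖ U = {γ} — both open, so U is clopen.
  U = {γ, δ, ε, ζ}, X ∖ U = ∅ — both open, so U is clopen.
Nontrivial clopen(s) exist: e.g. {δ, ζ}. So (X, τ) is disconnected.
Compute connected components by grouping points that agree on all clopens:
  component: {γ}
  component: {ε}
  component: {δ, ζ}


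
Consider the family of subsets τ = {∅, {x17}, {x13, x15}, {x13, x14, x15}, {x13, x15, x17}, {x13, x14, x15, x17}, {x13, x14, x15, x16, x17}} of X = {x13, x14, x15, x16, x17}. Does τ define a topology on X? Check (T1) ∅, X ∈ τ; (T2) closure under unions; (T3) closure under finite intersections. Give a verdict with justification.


τ IS a topology on X.

Axiom (T1): ∅ ∈ τ? Yes; X ∈ τ? Yes.
Axiom (T2/T3): check pairwise unions and intersections of members of τ.
All pairwise intersections and unions checked — each lies in τ. Therefore τ satisfies (T1), (T2), (T3): it IS a topology on X.


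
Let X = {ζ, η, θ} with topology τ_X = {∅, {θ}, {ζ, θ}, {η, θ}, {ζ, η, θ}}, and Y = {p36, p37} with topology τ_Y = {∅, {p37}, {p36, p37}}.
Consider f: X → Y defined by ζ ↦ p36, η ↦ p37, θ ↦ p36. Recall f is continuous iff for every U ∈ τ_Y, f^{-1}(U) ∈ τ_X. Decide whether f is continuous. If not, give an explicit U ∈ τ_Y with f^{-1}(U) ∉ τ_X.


f is NOT continuous.

Compute f^{-1}(U) for each U ∈ τ_Y:
  U = ∅: f^{-1}(U) = ∅ ∈ τ_X ✓.
  U = {p37}: f^{-1}(U) = {η} ∉ τ_X ✗.
  U = {p36, p37}: f^{-1}(U) = {ζ, η, θ} ∈ τ_X ✓.
Found U = {p37} with f^{-1}(U) = {η} not in τ_X. Therefore f is NOT continuous.


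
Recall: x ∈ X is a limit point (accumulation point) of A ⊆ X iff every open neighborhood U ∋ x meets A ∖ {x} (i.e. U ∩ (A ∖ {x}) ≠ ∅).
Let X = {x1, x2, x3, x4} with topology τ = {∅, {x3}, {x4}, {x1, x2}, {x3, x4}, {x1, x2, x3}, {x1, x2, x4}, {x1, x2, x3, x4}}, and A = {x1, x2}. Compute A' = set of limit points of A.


A' = {x1, x2}

For each x ∈ X, list the open sets U ∈ τ with x ∈ U, then check whether U ∩ (A ∖ {x}) ≠ ∅ for every such U.
  x = x1: opens ∋ x are {x1, x2}, {x1, x2, x3}, {x1, x2, x4}, {x1, x2, x3, x4}; each meets A ∖ {x1}, so x IS a limit point.
  x = x2: opens ∋ x are {x1, x2}, {x1, x2, x3}, {x1, x2, x4}, {x1, x2, x3, x4}; each meets A ∖ {x2}, so x IS a limit point.
  x = x3: open {x3} ∋ x has {x3} ∩ (A ∖ {x3}) = ∅, so x is NOT a limit point.
  x = x4: open {x4} ∋ x has {x4} ∩ (A ∖ {x4}) = ∅, so x is NOT a limit point.
Collecting: A' = {x1, x2}.


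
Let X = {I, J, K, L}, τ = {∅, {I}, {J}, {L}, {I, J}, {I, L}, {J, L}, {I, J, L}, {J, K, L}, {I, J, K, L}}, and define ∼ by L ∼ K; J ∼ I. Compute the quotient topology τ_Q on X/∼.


X/∼ = {[I=J], [K=L]}; |τ_Q| = 3.

Equivalence classes: [I=J], [K=L].
Quotient map π: X → X/∼ sends I ↦ [I=J], J ↦ [I=J], K ↦ [K=L], L ↦ [K=L].
For each subset V ⊆ X/∼, compute π^{-1}(V) ⊆ X and check whether π^{-1}(V) ∈ τ. V is open in τ_Q iff π^{-1}(V) ∈ τ.
  V = {}: π^{-1}(V) = ∅ ∈ τ ✓.
  V = {[I=J]}: π^{-1}(V) = {I, J} ∈ τ ✓.
  V = {[K=L]}: π^{-1}(V) = {K, L} ∉ τ ✗.
  V = {[I=J], [K=L]}: π^{-1}(V) = {I, J, K, L} ∈ τ ✓.
Open sets in the quotient: τ_Q = {{}, {[I=J]}, {[I=J], [K=L]}} (3 elements).


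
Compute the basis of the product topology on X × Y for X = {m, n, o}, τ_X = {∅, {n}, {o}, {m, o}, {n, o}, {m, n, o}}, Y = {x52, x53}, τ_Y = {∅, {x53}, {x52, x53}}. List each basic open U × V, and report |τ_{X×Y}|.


Basis B = {∅ × ∅, {n} × {x53}, {o} × {x53}, {m, o} × {x53}, {n} × {x52, x53}, {n, o} × {x53}, {o} × {x52, x53}, {m, n, o} × {x53}, {m, o} × {x52, x53}, {n, o} × {x52, x53}, {m, n, o} × {x52, x53}}; |τ_{X×Y}| = 18.

Enumerate products U × V with U ∈ τ_X, V ∈ τ_Y (deduplicated):
  ∅ × ∅ = {} (∅)
  {n} × {x53} = {(n,x53)}
  {o} × {x53} = {(o,x53)}
  {m, o} × {x53} = {(m,x53), (o,x53)}
  {n} × {x52, x53} = {(n,x52), (n,x53)}
  {n, o} × {x53} = {(n,x53), (o,x53)}
  {o} × {x52, x53} = {(o,x52), (o,x53)}
  {m, n, o} × {x53} = {(m,x53), (n,x53), (o,x53)}
  {m, o} × {x52, x53} = {(m,x52), (m,x53), (o,x52), (o,x53)}
  {n, o} × {x52, x53} = {(n,x52), (n,x53), (o,x52), (o,x53)}
  {m, n, o} × {x52, x53} = {(m,x52), (m,x53), (n,x52), (n,x53), (o,x52), (o,x53)}
These 11 distinct sets form the basis B.
Close under arbitrary unions to get τ_{X×Y}; counting gives |τ_{X×Y}| = 18.


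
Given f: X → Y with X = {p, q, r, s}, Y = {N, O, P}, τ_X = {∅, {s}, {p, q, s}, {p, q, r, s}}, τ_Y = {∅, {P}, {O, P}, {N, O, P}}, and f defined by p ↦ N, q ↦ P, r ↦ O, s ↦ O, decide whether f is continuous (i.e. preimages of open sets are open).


f is NOT continuous.

Compute f^{-1}(U) for each U ∈ τ_Y:
  U = ∅: f^{-1}(U) = ∅ ∈ τ_X ✓.
  U = {P}: f^{-1}(U) = {q} ∉ τ_X ✗.
  U = {O, P}: f^{-1}(U) = {q, r, s} ∉ τ_X ✗.
  U = {N, O, P}: f^{-1}(U) = {p, q, r, s} ∈ τ_X ✓.
Found U = {P} with f^{-1}(U) = {q} not in τ_X. Therefore f is NOT continuous.


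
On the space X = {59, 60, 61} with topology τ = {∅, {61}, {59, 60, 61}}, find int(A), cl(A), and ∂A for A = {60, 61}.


int(A) = {61}, cl(A) = {59, 60, 61}, ∂A = {59, 60}.

Closed sets in (X, τ) are complements of opens:
  closed(X, τ) = {∅, {59, 60}, {59, 60, 61}}.
int(A) = ⋃ {U ∈ τ : U ⊆ A}. Opens contained in A: ∅, {61}.
Taking the union of these: int(A) = {61}.
cl(A) = ⋂ {C closed : A ⊆ C}. Closed sets containing A: {59, 60, 61}.
Intersecting these: cl(A) = {59, 60, 61}.
∂A = cl(A) ∖ int(A) = {59, 60, 61} ∖ {61} = {59, 60}.


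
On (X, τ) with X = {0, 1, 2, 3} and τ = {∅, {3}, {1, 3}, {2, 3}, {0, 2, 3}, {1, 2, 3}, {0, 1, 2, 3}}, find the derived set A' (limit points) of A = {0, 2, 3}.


A' = {0, 1, 2}

For each x ∈ X, list the open sets U ∈ τ with x ∈ U, then check whether U ∩ (A ∖ {x}) ≠ ∅ for every such U.
  x = 0: opens ∋ x are {0, 2, 3}, {0, 1, 2, 3}; each meets A ∖ {0}, so x IS a limit point.
  x = 1: opens ∋ x are {1, 3}, {1, 2, 3}, {0, 1, 2, 3}; each meets A ∖ {1}, so x IS a limit point.
  x = 2: opens ∋ x are {2, 3}, {0, 2, 3}, {1, 2, 3}, {0, 1, 2, 3}; each meets A ∖ {2}, so x IS a limit point.
  x = 3: open {3} ∋ x has {3} ∩ (A ∖ {3}) = ∅, so x is NOT a limit point.
Collecting: A' = {0, 1, 2}.


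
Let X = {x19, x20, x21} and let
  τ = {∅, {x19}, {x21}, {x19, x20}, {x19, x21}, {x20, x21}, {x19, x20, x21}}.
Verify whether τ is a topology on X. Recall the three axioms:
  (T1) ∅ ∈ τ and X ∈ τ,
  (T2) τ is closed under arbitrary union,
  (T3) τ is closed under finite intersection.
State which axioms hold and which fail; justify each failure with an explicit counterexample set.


τ is NOT a topology on X.

Axiom (T1): ∅ ∈ τ? Yes; X ∈ τ? Yes.
Axiom (T2/T3): check pairwise unions and intersections of members of τ.
Counterexample for (T3): {x19, x20} ∩ {x20, x21} = {x20} ∉ τ. Therefore τ is NOT a topology.


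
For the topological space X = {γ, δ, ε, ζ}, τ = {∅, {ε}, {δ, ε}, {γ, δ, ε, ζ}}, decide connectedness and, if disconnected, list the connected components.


(X, τ) is connected.

Find clopen sets (U ∈ τ with X ∖ U ∈ τ):
  U = ∅, X ∖ U = {γ, δ, ε, ζ} — both open, so U is clopen.
  U = {γ, δ, ε, ζ}, X ∖ U = ∅ — both open, so U is clopen.
Only trivial clopens (∅ and X) exist, so (X, τ) is connected.
Compute connected components by grouping points that agree on all clopens:
  component: {γ, δ, ε, ζ}


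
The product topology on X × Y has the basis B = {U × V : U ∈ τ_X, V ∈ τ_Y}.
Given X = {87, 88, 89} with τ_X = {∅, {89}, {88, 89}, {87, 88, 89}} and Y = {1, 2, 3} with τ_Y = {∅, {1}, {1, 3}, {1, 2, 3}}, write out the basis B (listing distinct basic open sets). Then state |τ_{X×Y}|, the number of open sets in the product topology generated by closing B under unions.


Basis B = {∅ × ∅, {89} × {1}, {88, 89} × {1}, {89} × {1, 3}, {87, 88, 89} × {1}, {89} × {1, 2, 3}, {88, 89} × {1, 3}, {87, 88, 89} × {1, 3}, {88, 89} × {1, 2, 3}, {87, 88, 89} × {1, 2, 3}}; |τ_{X×Y}| = 20.

Enumerate products U × V with U ∈ τ_X, V ∈ τ_Y (deduplicated):
  ∅ × ∅ = {} (∅)
  {89} × {1} = {(89,1)}
  {88, 89} × {1} = {(88,1), (89,1)}
  {89} × {1, 3} = {(89,1), (89,3)}
  {87, 88, 89} × {1} = {(87,1), (88,1), (89,1)}
  {89} × {1, 2, 3} = {(89,1), (89,2), (89,3)}
  {88, 89} × {1, 3} = {(88,1), (88,3), (89,1), (89,3)}
  {87, 88, 89} × {1, 3} = {(87,1), (87,3), (88,1), (88,3), (89,1), (89,3)}
  {88, 89} × {1, 2, 3} = {(88,1), (88,2), (88,3), (89,1), (89,2), (89,3)}
  {87, 88, 89} × {1, 2, 3} = {(87,1), (87,2), (87,3), (88,1), (88,2), (88,3), (89,1), (89,2), (89,3)}
These 10 distinct sets form the basis B.
Close under arbitrary unions to get τ_{X×Y}; counting gives |τ_{X×Y}| = 20.


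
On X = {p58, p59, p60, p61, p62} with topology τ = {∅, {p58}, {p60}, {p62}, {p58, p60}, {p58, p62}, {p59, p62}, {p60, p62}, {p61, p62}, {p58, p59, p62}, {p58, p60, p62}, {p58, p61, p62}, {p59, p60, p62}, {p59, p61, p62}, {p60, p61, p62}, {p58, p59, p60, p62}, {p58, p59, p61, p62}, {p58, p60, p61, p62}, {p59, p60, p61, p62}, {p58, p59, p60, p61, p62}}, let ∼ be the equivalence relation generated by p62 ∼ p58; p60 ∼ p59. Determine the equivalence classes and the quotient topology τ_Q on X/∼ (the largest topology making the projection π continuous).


X/∼ = {[p58=p62], [p59=p60], [p61]}; |τ_Q| = 5.

Equivalence classes: [p58=p62], [p59=p60], [p61].
Quotient map π: X → X/∼ sends p58 ↦ [p58=p62], p59 ↦ [p59=p60], p60 ↦ [p59=p60], p61 ↦ [p61], p62 ↦ [p58=p62].
For each subset V ⊆ X/∼, compute π^{-1}(V) ⊆ X and check whether π^{-1}(V) ∈ τ. V is open in τ_Q iff π^{-1}(V) ∈ τ.
  V = {}: π^{-1}(V) = ∅ ∈ τ ✓.
  V = {[p58=p62]}: π^{-1}(V) = {p58, p62} ∈ τ ✓.
  V = {[p59=p60]}: π^{-1}(V) = {p59, p60} ∉ τ ✗.
  V = {[p58=p62], [p59=p60]}: π^{-1}(V) = {p58, p59, p60, p62} ∈ τ ✓.
  V = {[p61]}: π^{-1}(V) = {p61} ∉ τ ✗.
  V = {[p58=p62], [p61]}: π^{-1}(V) = {p58, p61, p62} ∈ τ ✓.
  V = {[p59=p60], [p61]}: π^{-1}(V) = {p59, p60, p61} ∉ τ ✗.
  V = {[p58=p62], [p59=p60], [p61]}: π^{-1}(V) = {p58, p59, p60, p61, p62} ∈ τ ✓.
Open sets in the quotient: τ_Q = {{}, {[p58=p62]}, {[p58=p62], [p59=p60]}, {[p58=p62], [p61]}, {[p58=p62], [p59=p60], [p61]}} (5 elements).


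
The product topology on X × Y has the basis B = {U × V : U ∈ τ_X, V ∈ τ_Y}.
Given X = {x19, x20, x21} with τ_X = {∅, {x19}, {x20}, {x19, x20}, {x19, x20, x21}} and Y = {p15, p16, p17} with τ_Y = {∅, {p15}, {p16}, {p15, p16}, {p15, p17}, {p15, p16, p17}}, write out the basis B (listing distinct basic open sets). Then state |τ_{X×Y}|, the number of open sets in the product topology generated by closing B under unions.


Basis B = {∅ × ∅, {x19} × {p15}, {x19} × {p16}, {x20} × {p15}, {x20} × {p16}, {x19} × {p15, p16}, {x19} × {p15, p17}, {x19, x20} × {p15}, {x19, x20} × {p16}, {x20} × {p15, p16}, {x20} × {p15, p17}, {x19} × {p15, p16, p17}, {x19, x20, x21} × {p15}, {x19, x20, x21} × {p16}, {x20} × {p15, p16, p17}, {x19, x20} × {p15, p16}, {x19, x20} × {p15, p17}, {x19, x20} × {p15, p16, p17}, {x19, x20, x21} × {p15, p16}, {x19, x20, x21} × {p15, p17}, {x19, x20, x21} × {p15, p16, p17}}; |τ_{X×Y}| = 70.

Enumerate products U × V with U ∈ τ_X, V ∈ τ_Y (deduplicated):
  ∅ × ∅ = {} (∅)
  {x19} × {p15} = {(x19,p15)}
  {x19} × {p16} = {(x19,p16)}
  {x20} × {p15} = {(x20,p15)}
  {x20} × {p16} = {(x20,p16)}
  {x19} × {p15, p16} = {(x19,p15), (x19,p16)}
  {x19} × {p15, p17} = {(x19,p15), (x19,p17)}
  {x19, x20} × {p15} = {(x19,p15), (x20,p15)}
  {x19, x20} × {p16} = {(x19,p16), (x20,p16)}
  {x20} × {p15, p16} = {(x20,p15), (x20,p16)}
  {x20} × {p15, p17} = {(x20,p15), (x20,p17)}
  {x19} × {p15, p16, p17} = {(x19,p15), (x19,p16), (x19,p17)}
  {x19, x20, x21} × {p15} = {(x19,p15), (x20,p15), (x21,p15)}
  {x19, x20, x21} × {p16} = {(x19,p16), (x20,p16), (x21,p16)}
  {x20} × {p15, p16, p17} = {(x20,p15), (x20,p16), (x20,p17)}
  {x19, x20} × {p15, p16} = {(x19,p15), (x19,p16), (x20,p15), (x20,p16)}
  {x19, x20} × {p15, p17} = {(x19,p15), (x19,p17), (x20,p15), (x20,p17)}
  {x19, x20} × {p15, p16, p17} = {(x19,p15), (x19,p16), (x19,p17), (x20,p15), (x20,p16), (x20,p17)}
  {x19, x20, x21} × {p15, p16} = {(x19,p15), (x19,p16), (x20,p15), (x20,p16), (x21,p15), (x21,p16)}
  {x19, x20, x21} × {p15, p17} = {(x19,p15), (x19,p17), (x20,p15), (x20,p17), (x21,p15), (x21,p17)}
  {x19, x20, x21} × {p15, p16, p17} = {(x19,p15), (x19,p16), (x19,p17), (x20,p15), (x20,p16), (x20,p17), (x21,p15), (x21,p16), (x21,p17)}
These 21 distinct sets form the basis B.
Close under arbitrary unions to get τ_{X×Y}; counting gives |τ_{X×Y}| = 70.


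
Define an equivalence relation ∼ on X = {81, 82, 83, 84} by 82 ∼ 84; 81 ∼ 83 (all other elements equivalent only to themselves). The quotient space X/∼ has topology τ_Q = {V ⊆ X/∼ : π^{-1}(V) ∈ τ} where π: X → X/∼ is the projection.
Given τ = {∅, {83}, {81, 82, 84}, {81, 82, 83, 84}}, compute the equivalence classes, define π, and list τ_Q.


X/∼ = {[81=83], [82=84]}; |τ_Q| = 2.

Equivalence classes: [81=83], [82=84].
Quotient map π: X → X/∼ sends 81 ↦ [81=83], 82 ↦ [82=84], 83 ↦ [81=83], 84 ↦ [82=84].
For each subset V ⊆ X/∼, compute π^{-1}(V) ⊆ X and check whether π^{-1}(V) ∈ τ. V is open in τ_Q iff π^{-1}(V) ∈ τ.
  V = {}: π^{-1}(V) = ∅ ∈ τ ✓.
  V = {[81=83]}: π^{-1}(V) = {81, 83} ∉ τ ✗.
  V = {[82=84]}: π^{-1}(V) = {82, 84} ∉ τ ✗.
  V = {[81=83], [82=84]}: π^{-1}(V) = {81, 82, 83, 84} ∈ τ ✓.
Open sets in the quotient: τ_Q = {{}, {[81=83], [82=84]}} (2 elements).


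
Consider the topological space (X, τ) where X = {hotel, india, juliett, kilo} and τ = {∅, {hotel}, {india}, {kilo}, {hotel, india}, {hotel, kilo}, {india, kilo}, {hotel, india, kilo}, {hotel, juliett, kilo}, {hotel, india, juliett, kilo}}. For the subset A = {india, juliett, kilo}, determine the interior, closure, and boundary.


int(A) = {india, kilo}, cl(A) = {india, juliett, kilo}, ∂A = {juliett}.

Closed sets in (X, τ) are complements of opens:
  closed(X, τ) = {∅, {india}, {juliett}, {hotel, juliett}, {india, juliett}, {juliett, kilo}, {hotel, india, juliett}, {hotel, juliett, kilo}, {india, juliett, kilo}, {hotel, india, juliett, kilo}}.
int(A) = ⋃ {U ∈ τ : U ⊆ A}. Opens contained in A: ∅, {india}, {kilo}, {india, kilo}.
Taking the union of these: int(A) = {india, kilo}.
cl(A) = ⋂ {C closed : A ⊆ C}. Closed sets containing A: {india, juliett, kilo}, {hotel, india, juliett, kilo}.
Intersecting these: cl(A) = {india, juliett, kilo}.
∂A = cl(A) ∖ int(A) = {india, juliett, kilo} ∖ {india, kilo} = {juliett}.


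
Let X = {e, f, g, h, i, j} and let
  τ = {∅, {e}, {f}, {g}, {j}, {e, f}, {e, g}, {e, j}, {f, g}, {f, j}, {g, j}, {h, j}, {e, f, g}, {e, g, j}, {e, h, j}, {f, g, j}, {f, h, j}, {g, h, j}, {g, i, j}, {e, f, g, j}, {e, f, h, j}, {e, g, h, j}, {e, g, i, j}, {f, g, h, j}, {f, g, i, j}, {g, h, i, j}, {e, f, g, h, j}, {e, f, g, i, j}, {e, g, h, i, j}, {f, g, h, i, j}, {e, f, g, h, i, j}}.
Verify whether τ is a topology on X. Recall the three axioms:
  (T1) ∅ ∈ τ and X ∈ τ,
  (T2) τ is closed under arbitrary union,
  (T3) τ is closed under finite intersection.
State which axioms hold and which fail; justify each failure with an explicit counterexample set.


τ is NOT a topology on X.

Axiom (T1): ∅ ∈ τ? Yes; X ∈ τ? Yes.
Axiom (T2/T3): check pairwise unions and intersections of members of τ.
Counterexample for (T2): {e} ∪ {f, j} = {e, f, j} ∉ τ. Therefore τ is NOT a topology.
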